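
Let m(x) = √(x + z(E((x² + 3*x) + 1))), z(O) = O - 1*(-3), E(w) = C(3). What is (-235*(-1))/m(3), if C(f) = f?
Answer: 235/3 ≈ 78.333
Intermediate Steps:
E(w) = 3
z(O) = 3 + O (z(O) = O + 3 = 3 + O)
m(x) = √(6 + x) (m(x) = √(x + (3 + 3)) = √(x + 6) = √(6 + x))
(-235*(-1))/m(3) = (-235*(-1))/(√(6 + 3)) = 235/(√9) = 235/3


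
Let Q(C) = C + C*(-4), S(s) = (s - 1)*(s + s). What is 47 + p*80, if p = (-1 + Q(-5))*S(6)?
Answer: 67247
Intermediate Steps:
S(s) = 2*s*(-1 + s) (S(s) = (-1 + s)*(2*s) = 2*s*(-1 + s))
Q(C) = -3*C (Q(C) = C - 4*C = -3*C)
p = 840 (p = (-1 - 3*(-5))*(2*6*(-1 + 6)) = (-1 + 15)*(2*6*5) = 14*60 = 840)
47 + p*80 = 47 + 840*80 = 47 + 67200 = 67247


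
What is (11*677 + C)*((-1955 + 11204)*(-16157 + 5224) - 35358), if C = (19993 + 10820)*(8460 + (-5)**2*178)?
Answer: -40239661198869975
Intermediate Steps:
C = 397795830 (C = 30813*(8460 + 25*178) = 30813*(8460 + 4450) = 30813*12910 = 397795830)
(11*677 + C)*((-1955 + 11204)*(-16157 + 5224) - 35358) = (11*677 + 397795830)*((-1955 + 11204)*(-16157 + 5224) - 35358) = (7447 + 397795830)*(9249*(-10933) - 35358) = 397803277*(-101119317 - 35358) = 397803277*(-101154675) = -40239661198869975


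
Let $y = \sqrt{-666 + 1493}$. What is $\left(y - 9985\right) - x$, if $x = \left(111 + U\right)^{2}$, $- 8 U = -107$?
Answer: $- \frac{1629065}{64} + \sqrt{827} \approx -25425.0$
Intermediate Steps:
$y = \sqrt{827} \approx 28.758$
$U = \frac{107}{8}$ ($U = \left(- \frac{1}{8}\right) \left(-107\right) = \frac{107}{8} \approx 13.375$)
$x = \frac{990025}{64}$ ($x = \left(111 + \frac{107}{8}\right)^{2} = \left(\frac{995}{8}\right)^{2} = \frac{990025}{64} \approx 15469.0$)
$\left(y - 9985\right) - x = \left(\sqrt{827} - 9985\right) - \frac{990025}{64} = \left(-9985 + \sqrt{827}\right) - \frac{990025}{64} = - \frac{1629065}{64} + \sqrt{827}$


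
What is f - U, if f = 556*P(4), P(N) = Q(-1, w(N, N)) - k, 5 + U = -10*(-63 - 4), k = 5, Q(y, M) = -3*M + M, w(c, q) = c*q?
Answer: -21237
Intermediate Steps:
Q(y, M) = -2*M
U = 665 (U = -5 - 10*(-63 - 4) = -5 - 10*(-67) = -5 + 670 = 665)
P(N) = -5 - 2*N² (P(N) = -2*N*N - 1*5 = -2*N² - 5 = -5 - 2*N²)
f = -20572 (f = 556*(-5 - 2*4²) = 556*(-5 - 2*16) = 556*(-5 - 32) = 556*(-37) = -20572)
f - U = -20572 - 1*665 = -20572 - 665 = -21237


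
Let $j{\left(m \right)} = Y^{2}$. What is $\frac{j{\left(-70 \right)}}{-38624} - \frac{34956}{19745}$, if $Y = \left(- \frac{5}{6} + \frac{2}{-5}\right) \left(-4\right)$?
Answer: $- \frac{15194487301}{8579597400} \approx -1.771$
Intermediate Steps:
$Y = \frac{74}{15}$ ($Y = \left(\left(-5\right) \frac{1}{6} + 2 \left(- \frac{1}{5}\right)\right) \left(-4\right) = \left(- \frac{5}{6} - \frac{2}{5}\right) \left(-4\right) = \left(- \frac{37}{30}\right) \left(-4\right) = \frac{74}{15} \approx 4.9333$)
$j{\left(m \right)} = \frac{5476}{225}$ ($j{\left(m \right)} = \left(\frac{74}{15}\right)^{2} = \frac{5476}{225}$)
$\frac{j{\left(-70 \right)}}{-38624} - \frac{34956}{19745} = \frac{5476}{225 \left(-38624\right)} - \frac{34956}{19745} = \frac{5476}{225} \left(- \frac{1}{38624}\right) - \frac{34956}{19745} = - \frac{1369}{2172600} - \frac{34956}{19745} = - \frac{15194487301}{8579597400}$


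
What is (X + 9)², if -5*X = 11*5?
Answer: 4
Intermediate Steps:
X = -11 (X = -11*5/5 = -⅕*55 = -11)
(X + 9)² = (-11 + 9)² = (-2)² = 4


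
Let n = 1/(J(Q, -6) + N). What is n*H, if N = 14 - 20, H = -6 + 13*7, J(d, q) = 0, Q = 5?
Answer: -85/6 ≈ -14.167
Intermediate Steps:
H = 85 (H = -6 + 91 = 85)
N = -6
n = -1/6 (n = 1/(0 - 6) = 1/(-6) = -1/6 ≈ -0.16667)
n*H = -1/6*85 = -85/6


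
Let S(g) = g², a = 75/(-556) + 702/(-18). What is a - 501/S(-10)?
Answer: -306807/6950 ≈ -44.145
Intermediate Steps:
a = -21759/556 (a = 75*(-1/556) + 702*(-1/18) = -75/556 - 39 = -21759/556 ≈ -39.135)
a - 501/S(-10) = -21759/556 - 501/(-10)² = -21759/556 - 501/100 = -306807/6950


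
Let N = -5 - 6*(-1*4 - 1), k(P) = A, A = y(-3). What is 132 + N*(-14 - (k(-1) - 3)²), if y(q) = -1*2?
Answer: -843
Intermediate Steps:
y(q) = -2
A = -2
k(P) = -2
N = 25 (N = -5 - 6*(-4 - 1) = -5 - 6*(-5) = -5 + 30 = 25)
132 + N*(-14 - (k(-1) - 3)²) = 132 + 25*(-14 - (-2 - 3)²) = 132 + 25*(-14 - 1*(-5)²) = 132 + 25*(-14 - 1*25) = 132 + 25*(-14 - 25) = 132 + 25*(-39) = 132 - 975 = -843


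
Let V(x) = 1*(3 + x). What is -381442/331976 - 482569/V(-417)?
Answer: 40010852339/34359516 ≈ 1164.5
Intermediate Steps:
V(x) = 3 + x
-381442/331976 - 482569/V(-417) = -381442/331976 - 482569/(3 - 417) = -381442*1/331976 - 482569/(-414) = -190721/165988 - 482569*(-1/414) = -190721/165988 + 482569/414 = 40010852339/34359516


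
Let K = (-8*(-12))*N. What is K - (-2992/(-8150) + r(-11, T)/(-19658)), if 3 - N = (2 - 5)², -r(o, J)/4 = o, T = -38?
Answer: -23085243334/40053175 ≈ -576.37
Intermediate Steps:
r(o, J) = -4*o
N = -6 (N = 3 - (2 - 5)² = 3 - 1*(-3)² = 3 - 1*9 = 3 - 9 = -6)
K = -576 (K = -8*(-12)*(-6) = 96*(-6) = -576)
K - (-2992/(-8150) + r(-11, T)/(-19658)) = -576 - (-2992/(-8150) - 4*(-11)/(-19658)) = -576 - (-2992*(-1/8150) + 44*(-1/19658)) = -576 - (1496/4075 - 22/9829) = -576 - 1*14614534/40053175 = -576 - 14614534/40053175 = -23085243334/40053175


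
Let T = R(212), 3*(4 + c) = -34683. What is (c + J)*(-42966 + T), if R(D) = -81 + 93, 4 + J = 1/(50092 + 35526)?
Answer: 21273282944757/42809 ≈ 4.9693e+8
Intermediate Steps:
c = -11565 (c = -4 + (⅓)*(-34683) = -4 - 11561 = -11565)
J = -342471/85618 (J = -4 + 1/(50092 + 35526) = -4 + 1/85618 = -342471/85618 ≈ -4.0000)
R(D) = 12
T = 12
(c + J)*(-42966 + T) = (-11565 - 342471/85618)*(-42966 + 12) = -990514641/85618*(-42954) = 21273282944757/42809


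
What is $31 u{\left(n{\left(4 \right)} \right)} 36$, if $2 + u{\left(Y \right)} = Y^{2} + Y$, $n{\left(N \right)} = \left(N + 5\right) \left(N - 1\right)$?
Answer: $841464$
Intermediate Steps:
$n{\left(N \right)} = \left(-1 + N\right) \left(5 + N\right)$ ($n{\left(N \right)} = \left(5 + N\right) \left(-1 + N\right) = \left(-1 + N\right) \left(5 + N\right)$)
$u{\left(Y \right)} = -2 + Y + Y^{2}$ ($u{\left(Y \right)} = -2 + \left(Y^{2} + Y\right) = -2 + \left(Y + Y^{2}\right) = -2 + Y + Y^{2}$)
$31 u{\left(n{\left(4 \right)} \right)} 36 = 31 \left(-2 + \left(-5 + 4^{2} + 4 \cdot 4\right) + \left(-5 + 4^{2} + 4 \cdot 4\right)^{2}\right) 36 = 31 \left(-2 + \left(-5 + 16 + 16\right) + \left(-5 + 16 + 16\right)^{2}\right) 36 = 31 \left(-2 + 27 + 27^{2}\right) 36 = 31 \left(-2 + 27 + 729\right) 36 = 31 \cdot 754 \cdot 36 = 23374 \cdot 36 = 841464$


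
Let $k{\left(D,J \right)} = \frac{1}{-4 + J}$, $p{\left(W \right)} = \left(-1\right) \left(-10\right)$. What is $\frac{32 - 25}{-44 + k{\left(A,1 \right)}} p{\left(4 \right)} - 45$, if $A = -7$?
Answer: $- \frac{885}{19} \approx -46.579$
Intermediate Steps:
$p{\left(W \right)} = 10$
$\frac{32 - 25}{-44 + k{\left(A,1 \right)}} p{\left(4 \right)} - 45 = \frac{32 - 25}{-44 + \frac{1}{-4 + 1}} \cdot 10 - 45 = \frac{7}{-44 + \frac{1}{-3}} \cdot 10 - 45 = \frac{7}{-44 - \frac{1}{3}} \cdot 10 - 45 = \frac{7}{- \frac{133}{3}} \cdot 10 - 45 = 7 \left(- \frac{3}{133}\right) 10 - 45 = \left(- \frac{3}{19}\right) 10 - 45 = - \frac{30}{19} - 45 = - \frac{885}{19}$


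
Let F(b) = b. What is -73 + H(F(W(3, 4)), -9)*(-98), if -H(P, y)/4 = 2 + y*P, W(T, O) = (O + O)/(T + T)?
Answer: -3993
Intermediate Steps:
W(T, O) = O/T (W(T, O) = (2*O)/((2*T)) = (2*O)*(1/(2*T)) = O/T)
H(P, y) = -8 - 4*P*y (H(P, y) = -4*(2 + y*P) = -4*(2 + P*y) = -8 - 4*P*y)
-73 + H(F(W(3, 4)), -9)*(-98) = -73 + (-8 - 4*4/3*(-9))*(-98) = -73 + (-8 + 48)*(-98) = -73 + 40*(-98) = -73 - 3920 = -3993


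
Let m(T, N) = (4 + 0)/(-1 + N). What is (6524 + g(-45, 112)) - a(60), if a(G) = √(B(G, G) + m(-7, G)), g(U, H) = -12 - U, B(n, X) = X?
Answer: 6557 - 2*√52274/59 ≈ 6549.3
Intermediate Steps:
m(T, N) = 4/(-1 + N)
a(G) = √(G + 4/(-1 + G))
(6524 + g(-45, 112)) - a(60) = (6524 + (-12 - 1*(-45))) - √((4 + 60*(-1 + 60))/(-1 + 60)) = (6524 + (-12 + 45)) - √((4 + 60*59)/59) = (6524 + 33) - √((4 + 3540)/59) = 6557 - √((1/59)*3544) = 6557 - √(3544/59) = 6557 - 2*√52274/59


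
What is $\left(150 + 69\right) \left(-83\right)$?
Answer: $-18177$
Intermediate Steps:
$\left(150 + 69\right) \left(-83\right) = 219 \left(-83\right) = -18177$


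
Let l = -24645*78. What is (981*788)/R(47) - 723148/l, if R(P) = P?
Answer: 743016721318/45174285 ≈ 16448.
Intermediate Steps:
l = -1922310
(981*788)/R(47) - 723148/l = (981*788)/47 - 723148/(-1922310) = 773028*(1/47) - 723148*(-1/1922310) = 773028/47 + 361574/961155 = 743016721318/45174285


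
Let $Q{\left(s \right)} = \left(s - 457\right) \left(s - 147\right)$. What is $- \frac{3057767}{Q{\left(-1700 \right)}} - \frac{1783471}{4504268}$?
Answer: $- \frac{20878313060665}{17944909122372} \approx -1.1635$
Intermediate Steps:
$Q{\left(s \right)} = \left(-457 + s\right) \left(-147 + s\right)$
$- \frac{3057767}{Q{\left(-1700 \right)}} - \frac{1783471}{4504268} = - \frac{3057767}{67179 + \left(-1700\right)^{2} - -1026800} - \frac{1783471}{4504268} = - \frac{3057767}{67179 + 2890000 + 1026800} - \frac{1783471}{4504268} = - \frac{3057767}{3983979} - \frac{1783471}{4504268} = - \frac{20878313060665}{17944909122372}$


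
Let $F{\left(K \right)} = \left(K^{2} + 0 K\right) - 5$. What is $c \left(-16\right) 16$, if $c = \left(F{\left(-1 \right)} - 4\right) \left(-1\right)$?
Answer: $-2048$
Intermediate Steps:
$F{\left(K \right)} = -5 + K^{2}$ ($F{\left(K \right)} = \left(K^{2} + 0\right) - 5 = K^{2} - 5 = -5 + K^{2}$)
$c = 8$ ($c = \left(\left(-5 + \left(-1\right)^{2}\right) - 4\right) \left(-1\right) = \left(\left(-5 + 1\right) - 4\right) \left(-1\right) = \left(-4 - 4\right) \left(-1\right) = \left(-8\right) \left(-1\right) = 8$)
$c \left(-16\right) 16 = 8 \left(-16\right) 16 = \left(-128\right) 16 = -2048$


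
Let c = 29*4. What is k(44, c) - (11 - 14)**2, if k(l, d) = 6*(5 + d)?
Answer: 717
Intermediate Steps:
c = 116
k(l, d) = 30 + 6*d
k(44, c) - (11 - 14)**2 = (30 + 6*116) - (11 - 14)**2 = (30 + 696) - 1*(-3)**2 = 726 - 1*9 = 726 - 9 = 717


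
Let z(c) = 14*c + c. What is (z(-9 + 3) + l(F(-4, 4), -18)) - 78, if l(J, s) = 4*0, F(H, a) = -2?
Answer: -168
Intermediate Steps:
l(J, s) = 0
z(c) = 15*c
(z(-9 + 3) + l(F(-4, 4), -18)) - 78 = (15*(-9 + 3) + 0) - 78 = (15*(-6) + 0) - 78 = (-90 + 0) - 78 = -90 - 78 = -168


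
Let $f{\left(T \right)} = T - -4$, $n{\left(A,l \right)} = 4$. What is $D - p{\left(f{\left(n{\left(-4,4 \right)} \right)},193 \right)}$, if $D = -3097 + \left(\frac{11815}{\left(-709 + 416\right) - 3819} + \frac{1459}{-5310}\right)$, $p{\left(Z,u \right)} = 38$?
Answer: $- \frac{34260292129}{10917360} \approx -3138.1$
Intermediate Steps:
$f{\left(T \right)} = 4 + T$ ($f{\left(T \right)} = T + 4 = 4 + T$)
$D = - \frac{33845432449}{10917360}$ ($D = -3097 + \left(\frac{11815}{-293 - 3819} + 1459 \left(- \frac{1}{5310}\right)\right) = -3097 + \left(\frac{11815}{-4112} - \frac{1459}{5310}\right) = -3097 + \left(11815 \left(- \frac{1}{4112}\right) - \frac{1459}{5310}\right) = -3097 - \frac{34368529}{10917360} = - \frac{33845432449}{10917360} \approx -3100.1$)
$D - p{\left(f{\left(n{\left(-4,4 \right)} \right)},193 \right)} = - \frac{33845432449}{10917360} - 38 = - \frac{34260292129}{10917360}$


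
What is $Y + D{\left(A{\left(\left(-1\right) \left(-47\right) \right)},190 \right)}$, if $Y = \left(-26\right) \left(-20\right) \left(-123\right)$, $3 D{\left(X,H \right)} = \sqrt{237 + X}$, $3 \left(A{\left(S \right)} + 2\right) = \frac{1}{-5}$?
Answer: $-63960 + \frac{2 \sqrt{13215}}{45} \approx -63955.0$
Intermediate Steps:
$A{\left(S \right)} = - \frac{31}{15}$ ($A{\left(S \right)} = -2 + \frac{1}{3 \left(-5\right)} = -2 + \frac{1}{3} \left(- \frac{1}{5}\right) = -2 - \frac{1}{15} = - \frac{31}{15}$)
$D{\left(X,H \right)} = \frac{\sqrt{237 + X}}{3}$
$Y = -63960$ ($Y = 520 \left(-123\right) = -63960$)
$Y + D{\left(A{\left(\left(-1\right) \left(-47\right) \right)},190 \right)} = -63960 + \frac{\sqrt{237 - \frac{31}{15}}}{3} = -63960 + \frac{\sqrt{\frac{3524}{15}}}{3} = -63960 + \frac{\frac{2}{15} \sqrt{13215}}{3} = -63960 + \frac{2 \sqrt{13215}}{45}$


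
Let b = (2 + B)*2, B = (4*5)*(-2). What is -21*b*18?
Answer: 28728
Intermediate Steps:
B = -40 (B = 20*(-2) = -40)
b = -76 (b = (2 - 40)*2 = -38*2 = -76)
-21*b*18 = -21*(-76)*18 = 1596*18 = 28728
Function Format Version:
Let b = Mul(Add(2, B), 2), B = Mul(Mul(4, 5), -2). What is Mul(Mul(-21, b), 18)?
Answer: 28728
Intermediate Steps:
B = -40 (B = Mul(20, -2) = -40)
b = -76 (b = Mul(Add(2, -40), 2) = Mul(-38, 2) = -76)
Mul(Mul(-21, b), 18) = Mul(Mul(-21, -76), 18) = Mul(1596, 18) = 28728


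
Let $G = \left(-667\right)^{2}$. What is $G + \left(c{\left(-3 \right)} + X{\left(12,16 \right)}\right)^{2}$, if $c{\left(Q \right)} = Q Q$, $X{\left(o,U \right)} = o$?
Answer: $445330$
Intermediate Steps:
$c{\left(Q \right)} = Q^{2}$
$G = 444889$
$G + \left(c{\left(-3 \right)} + X{\left(12,16 \right)}\right)^{2} = 444889 + \left(\left(-3\right)^{2} + 12\right)^{2} = 444889 + \left(9 + 12\right)^{2} = 444889 + 21^{2} = 444889 + 441 = 445330$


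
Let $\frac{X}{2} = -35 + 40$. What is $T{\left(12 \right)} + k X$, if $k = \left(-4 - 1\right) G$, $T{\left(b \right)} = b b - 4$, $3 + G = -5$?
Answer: $540$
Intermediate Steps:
$G = -8$ ($G = -3 - 5 = -8$)
$T{\left(b \right)} = -4 + b^{2}$ ($T{\left(b \right)} = b^{2} - 4 = -4 + b^{2}$)
$k = 40$ ($k = \left(-4 - 1\right) \left(-8\right) = \left(-5\right) \left(-8\right) = 40$)
$X = 10$ ($X = 2 \left(-35 + 40\right) = 2 \cdot 5 = 10$)
$T{\left(12 \right)} + k X = \left(-4 + 12^{2}\right) + 40 \cdot 10 = \left(-4 + 144\right) + 400 = 140 + 400 = 540$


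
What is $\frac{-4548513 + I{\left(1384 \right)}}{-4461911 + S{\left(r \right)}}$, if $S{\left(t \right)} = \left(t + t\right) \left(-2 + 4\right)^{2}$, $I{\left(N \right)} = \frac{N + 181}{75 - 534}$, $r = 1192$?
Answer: $\frac{2087769032}{2043640125} \approx 1.0216$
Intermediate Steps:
$I{\left(N \right)} = - \frac{181}{459} - \frac{N}{459}$ ($I{\left(N \right)} = \frac{181 + N}{-459} = \left(181 + N\right) \left(- \frac{1}{459}\right) = - \frac{181}{459} - \frac{N}{459}$)
$S{\left(t \right)} = 8 t$ ($S{\left(t \right)} = 2 t 2^{2} = 2 t 4 = 8 t$)
$\frac{-4548513 + I{\left(1384 \right)}}{-4461911 + S{\left(r \right)}} = \frac{-4548513 - \frac{1565}{459}}{-4461911 + 8 \cdot 1192} = \frac{-4548513 - \frac{1565}{459}}{-4461911 + 9536} = \frac{-4548513 - \frac{1565}{459}}{-4452375} = \left(- \frac{2087769032}{459}\right) \left(- \frac{1}{4452375}\right) = \frac{2087769032}{2043640125}$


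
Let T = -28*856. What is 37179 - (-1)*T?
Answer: 13211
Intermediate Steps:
T = -23968
37179 - (-1)*T = 37179 - (-1)*(-23968) = 37179 - 1*23968 = 37179 - 23968 = 13211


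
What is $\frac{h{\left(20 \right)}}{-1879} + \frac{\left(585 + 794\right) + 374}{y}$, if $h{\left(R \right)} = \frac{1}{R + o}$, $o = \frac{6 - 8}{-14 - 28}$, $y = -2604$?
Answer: $- \frac{1386781111}{2059917636} \approx -0.67322$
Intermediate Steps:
$o = \frac{1}{21}$ ($o = - \frac{2}{-42} = \left(-2\right) \left(- \frac{1}{42}\right) = \frac{1}{21} \approx 0.047619$)
$h{\left(R \right)} = \frac{1}{\frac{1}{21} + R}$ ($h{\left(R \right)} = \frac{1}{R + \frac{1}{21}} = \frac{1}{\frac{1}{21} + R}$)
$\frac{h{\left(20 \right)}}{-1879} + \frac{\left(585 + 794\right) + 374}{y} = \frac{21 \frac{1}{1 + 21 \cdot 20}}{-1879} + \frac{\left(585 + 794\right) + 374}{-2604} = \frac{21}{1 + 420} \left(- \frac{1}{1879}\right) + \left(1379 + 374\right) \left(- \frac{1}{2604}\right) = \frac{21}{421} \left(- \frac{1}{1879}\right) + 1753 \left(- \frac{1}{2604}\right) = 21 \cdot \frac{1}{421} \left(- \frac{1}{1879}\right) - \frac{1753}{2604} = \frac{21}{421} \left(- \frac{1}{1879}\right) - \frac{1753}{2604} = - \frac{21}{791059} - \frac{1753}{2604} = - \frac{1386781111}{2059917636}$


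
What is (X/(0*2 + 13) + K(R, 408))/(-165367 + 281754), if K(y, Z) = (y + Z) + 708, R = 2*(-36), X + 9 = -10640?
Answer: 2923/1513031 ≈ 0.0019319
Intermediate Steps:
X = -10649 (X = -9 - 10640 = -10649)
R = -72
K(y, Z) = 708 + Z + y (K(y, Z) = (Z + y) + 708 = 708 + Z + y)
(X/(0*2 + 13) + K(R, 408))/(-165367 + 281754) = (-10649/(0*2 + 13) + (708 + 408 - 72))/(-165367 + 281754) = (-10649/(0 + 13) + 1044)/116387 = (-10649/13 + 1044)*(1/116387) = (2923/13)*(1/116387) = 2923/1513031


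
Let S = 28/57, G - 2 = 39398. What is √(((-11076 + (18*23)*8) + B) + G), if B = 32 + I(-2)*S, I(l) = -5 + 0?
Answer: 2*√25720338/57 ≈ 177.95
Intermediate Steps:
G = 39400 (G = 2 + 39398 = 39400)
S = 28/57 (S = 28*(1/57) = 28/57 ≈ 0.49123)
I(l) = -5
B = 1684/57 (B = 32 - 5*28/57 = 32 - 140/57 = 1684/57 ≈ 29.544)
√(((-11076 + (18*23)*8) + B) + G) = √(((-11076 + (18*23)*8) + 1684/57) + 39400) = √(((-11076 + 414*8) + 1684/57) + 39400) = √(((-11076 + 3312) + 1684/57) + 39400) = √((-7764 + 1684/57) + 39400) = √(-440864/57 + 39400) = √(1804936/57) = 2*√25720338/57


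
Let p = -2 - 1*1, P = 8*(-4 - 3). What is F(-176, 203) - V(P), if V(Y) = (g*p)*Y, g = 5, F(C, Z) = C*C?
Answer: 30136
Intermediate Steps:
F(C, Z) = C²
P = -56 (P = 8*(-7) = -56)
p = -3 (p = -2 - 1 = -3)
V(Y) = -15*Y (V(Y) = (5*(-3))*Y = -15*Y)
F(-176, 203) - V(P) = (-176)² - (-15)*(-56) = 30976 - 1*840 = 30976 - 840 = 30136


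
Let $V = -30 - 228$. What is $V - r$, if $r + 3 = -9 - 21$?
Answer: $-225$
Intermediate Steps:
$V = -258$
$r = -33$ ($r = -3 - 30 = -33$)
$V - r = -258 - -33 = -258 + 33 = -225$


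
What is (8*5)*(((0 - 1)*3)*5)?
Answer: -600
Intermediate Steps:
(8*5)*(((0 - 1)*3)*5) = 40*(-1*3*5) = 40*(-3*5) = 40*(-15) = -600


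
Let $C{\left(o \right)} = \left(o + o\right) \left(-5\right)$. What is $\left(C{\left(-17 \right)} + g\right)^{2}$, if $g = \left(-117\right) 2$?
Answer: $4096$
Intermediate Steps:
$g = -234$
$C{\left(o \right)} = - 10 o$ ($C{\left(o \right)} = 2 o \left(-5\right) = - 10 o$)
$\left(C{\left(-17 \right)} + g\right)^{2} = \left(\left(-10\right) \left(-17\right) - 234\right)^{2} = \left(170 - 234\right)^{2} = \left(-64\right)^{2} = 4096$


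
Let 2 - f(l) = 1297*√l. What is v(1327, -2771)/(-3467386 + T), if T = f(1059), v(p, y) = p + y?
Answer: 5006902496/12020970344125 - 1872868*√1059/12020970344125 ≈ 0.00041144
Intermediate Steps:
f(l) = 2 - 1297*√l
T = 2 - 1297*√1059 ≈ -42205.
v(1327, -2771)/(-3467386 + T) = (1327 - 2771)/(-3467386 + (2 - 1297*√1059)) = -1444/(-3467384 - 1297*√1059)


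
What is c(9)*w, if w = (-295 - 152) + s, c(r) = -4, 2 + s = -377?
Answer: 3304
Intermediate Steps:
s = -379 (s = -2 - 377 = -379)
w = -826 (w = (-295 - 152) - 379 = -447 - 379 = -826)
c(9)*w = -4*(-826) = 3304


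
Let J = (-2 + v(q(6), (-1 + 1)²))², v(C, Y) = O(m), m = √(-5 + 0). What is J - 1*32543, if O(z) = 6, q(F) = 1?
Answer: -32527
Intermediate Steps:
m = I*√5 (m = √(-5) = I*√5 ≈ 2.2361*I)
v(C, Y) = 6
J = 16 (J = (-2 + 6)² = 4² = 16)
J - 1*32543 = 16 - 1*32543 = 16 - 32543 = -32527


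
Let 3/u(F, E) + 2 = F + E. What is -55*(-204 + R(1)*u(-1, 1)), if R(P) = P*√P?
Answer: 22605/2 ≈ 11303.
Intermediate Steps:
R(P) = P^(3/2)
u(F, E) = 3/(-2 + E + F) (u(F, E) = 3/(-2 + (F + E)) = 3/(-2 + (E + F)) = 3/(-2 + E + F))
-55*(-204 + R(1)*u(-1, 1)) = -55*(-204 + 1^(3/2)*(3/(-2 + 1 - 1))) = -55*(-204 + 1*(3/(-2))) = -55*(-204 + 1*(3*(-½))) = -55*(-204 + 1*(-3/2)) = -55*(-204 - 3/2) = -55*(-411/2) = 22605/2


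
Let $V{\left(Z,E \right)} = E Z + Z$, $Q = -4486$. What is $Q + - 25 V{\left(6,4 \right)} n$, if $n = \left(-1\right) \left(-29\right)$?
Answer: $-26236$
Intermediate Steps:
$V{\left(Z,E \right)} = Z + E Z$
$n = 29$
$Q + - 25 V{\left(6,4 \right)} n = -4486 + - 25 \cdot 6 \left(1 + 4\right) 29 = -4486 + - 25 \cdot 6 \cdot 5 \cdot 29 = -4486 + \left(-25\right) 30 \cdot 29 = -4486 - 21750 = -26236$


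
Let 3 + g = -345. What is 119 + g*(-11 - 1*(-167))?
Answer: -54169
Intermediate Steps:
g = -348 (g = -3 - 345 = -348)
119 + g*(-11 - 1*(-167)) = 119 - 348*(-11 - 1*(-167)) = 119 - 348*(-11 + 167) = 119 - 348*156 = 119 - 54288 = -54169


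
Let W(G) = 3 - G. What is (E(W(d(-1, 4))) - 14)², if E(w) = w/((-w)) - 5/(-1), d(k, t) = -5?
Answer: 100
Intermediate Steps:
E(w) = 4 (E(w) = w*(-1/w) - 5*(-1) = -1 + 5 = 4)
(E(W(d(-1, 4))) - 14)² = (4 - 14)² = (-10)² = 100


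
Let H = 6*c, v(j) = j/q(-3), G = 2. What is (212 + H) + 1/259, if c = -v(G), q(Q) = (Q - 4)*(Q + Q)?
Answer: 54835/259 ≈ 211.72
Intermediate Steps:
q(Q) = 2*Q*(-4 + Q) (q(Q) = (-4 + Q)*(2*Q) = 2*Q*(-4 + Q))
v(j) = j/42 (v(j) = j/((2*(-3)*(-4 - 3))) = j/((2*(-3)*(-7))) = j/42)
c = -1/21 (c = -2/42 = -1*1/21 = -1/21 ≈ -0.047619)
H = -2/7 (H = 6*(-1/21) = -2/7 ≈ -0.28571)
(212 + H) + 1/259 = (212 - 2/7) + 1/259 = 1482/7 + 1/259 = 54835/259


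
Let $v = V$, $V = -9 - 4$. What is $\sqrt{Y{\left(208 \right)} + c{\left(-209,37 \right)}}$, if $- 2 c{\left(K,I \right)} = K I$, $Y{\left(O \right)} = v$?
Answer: $\frac{\sqrt{15414}}{2} \approx 62.077$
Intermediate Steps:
$V = -13$
$v = -13$
$Y{\left(O \right)} = -13$
$c{\left(K,I \right)} = - \frac{I K}{2}$ ($c{\left(K,I \right)} = - \frac{K I}{2} = - \frac{I K}{2}$)
$\sqrt{Y{\left(208 \right)} + c{\left(-209,37 \right)}} = \sqrt{-13 - \frac{37}{2} \left(-209\right)} = \sqrt{-13 + \frac{7733}{2}} = \sqrt{\frac{7707}{2}} = \frac{\sqrt{15414}}{2}$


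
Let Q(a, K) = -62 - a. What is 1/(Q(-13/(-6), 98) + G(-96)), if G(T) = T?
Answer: -6/961 ≈ -0.0062435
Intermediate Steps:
1/(Q(-13/(-6), 98) + G(-96)) = 1/((-62 - (-13)/(-6)) - 96) = 1/((-62 - (-13)*(-1)/6) - 96) = 1/((-62 - 1*13/6) - 96) = 1/((-62 - 13/6) - 96) = 1/(-385/6 - 96) = 1/(-961/6) = -6/961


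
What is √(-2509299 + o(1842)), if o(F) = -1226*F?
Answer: I*√4767591 ≈ 2183.5*I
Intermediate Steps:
√(-2509299 + o(1842)) = √(-2509299 - 1226*1842) = √(-2509299 - 2258292) = √(-4767591) = I*√4767591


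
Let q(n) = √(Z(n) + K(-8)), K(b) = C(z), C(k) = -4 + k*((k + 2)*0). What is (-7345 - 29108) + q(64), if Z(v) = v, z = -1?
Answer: -36453 + 2*√15 ≈ -36445.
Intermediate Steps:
C(k) = -4 (C(k) = -4 + k*((2 + k)*0) = -4 + k*0 = -4 + 0 = -4)
K(b) = -4
q(n) = √(-4 + n) (q(n) = √(n - 4) = √(-4 + n))
(-7345 - 29108) + q(64) = (-7345 - 29108) + √(-4 + 64) = -36453 + √60 = -36453 + 2*√15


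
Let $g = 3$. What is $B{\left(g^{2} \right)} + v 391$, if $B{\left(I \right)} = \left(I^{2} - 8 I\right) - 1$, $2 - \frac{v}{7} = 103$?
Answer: $-276429$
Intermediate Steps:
$v = -707$ ($v = 14 - 721 = -707$)
$B{\left(I \right)} = -1 + I^{2} - 8 I$
$B{\left(g^{2} \right)} + v 391 = \left(-1 + \left(3^{2}\right)^{2} - 8 \cdot 3^{2}\right) - 276437 = \left(-1 + 9^{2} - 72\right) - 276437 = \left(-1 + 81 - 72\right) - 276437 = 8 - 276437 = -276429$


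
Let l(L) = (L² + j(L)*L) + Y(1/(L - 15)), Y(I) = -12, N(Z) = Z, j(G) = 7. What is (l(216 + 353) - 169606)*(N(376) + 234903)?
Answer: 37203727154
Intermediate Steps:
l(L) = -12 + L² + 7*L (l(L) = (L² + 7*L) - 12 = -12 + L² + 7*L)
(l(216 + 353) - 169606)*(N(376) + 234903) = ((-12 + (216 + 353)² + 7*(216 + 353)) - 169606)*(376 + 234903) = ((-12 + 569² + 7*569) - 169606)*235279 = ((-12 + 323761 + 3983) - 169606)*235279 = (327732 - 169606)*235279 = 158126*235279 = 37203727154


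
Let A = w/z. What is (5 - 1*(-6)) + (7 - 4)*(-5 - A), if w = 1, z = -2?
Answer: -5/2 ≈ -2.5000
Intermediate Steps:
A = -½ (A = 1/(-2) = 1*(-½) = -½ ≈ -0.50000)
(5 - 1*(-6)) + (7 - 4)*(-5 - A) = (5 - 1*(-6)) + (7 - 4)*(-5 - 1*(-½)) = (5 + 6) + 3*(-5 + ½) = 11 + 3*(-9/2) = 11 - 27/2 = -5/2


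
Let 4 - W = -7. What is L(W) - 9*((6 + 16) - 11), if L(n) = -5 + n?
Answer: -93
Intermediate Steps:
W = 11 (W = 4 - 1*(-7) = 4 + 7 = 11)
L(W) - 9*((6 + 16) - 11) = (-5 + 11) - 9*((6 + 16) - 11) = 6 - 9*(22 - 11) = 6 - 9*11 = 6 - 99 = -93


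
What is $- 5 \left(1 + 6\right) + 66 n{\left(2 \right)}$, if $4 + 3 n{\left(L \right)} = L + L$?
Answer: $-35$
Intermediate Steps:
$n{\left(L \right)} = - \frac{4}{3} + \frac{2 L}{3}$ ($n{\left(L \right)} = - \frac{4}{3} + \frac{L + L}{3} = - \frac{4}{3} + \frac{2 L}{3}$)
$- 5 \left(1 + 6\right) + 66 n{\left(2 \right)} = - 5 \left(1 + 6\right) + 66 \left(- \frac{4}{3} + \frac{2}{3} \cdot 2\right) = \left(-5\right) 7 + 66 \left(- \frac{4}{3} + \frac{4}{3}\right) = -35 + 66 \cdot 0 = -35 + 0 = -35$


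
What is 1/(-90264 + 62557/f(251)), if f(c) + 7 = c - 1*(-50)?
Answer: -294/26475059 ≈ -1.1105e-5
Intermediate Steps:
f(c) = 43 + c (f(c) = -7 + (c - 1*(-50)) = -7 + (c + 50) = -7 + (50 + c) = 43 + c)
1/(-90264 + 62557/f(251)) = 1/(-90264 + 62557/(43 + 251)) = 1/(-90264 + 62557/294) = 1/(-26475059/294) = -294/26475059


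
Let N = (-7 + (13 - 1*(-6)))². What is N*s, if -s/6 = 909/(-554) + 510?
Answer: -121664592/277 ≈ -4.3922e+5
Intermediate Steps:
s = -844893/277 (s = -6*(909/(-554) + 510) = -6*(909*(-1/554) + 510) = -6*(-909/554 + 510) = -6*281631/554 = -844893/277 ≈ -3050.2)
N = 144 (N = (-7 + (13 + 6))² = (-7 + 19)² = 12² = 144)
N*s = 144*(-844893/277) = -121664592/277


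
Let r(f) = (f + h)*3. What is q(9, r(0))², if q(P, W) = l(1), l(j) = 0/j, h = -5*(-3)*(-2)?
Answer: 0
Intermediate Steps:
h = -30 (h = 15*(-2) = -30)
l(j) = 0
r(f) = -90 + 3*f (r(f) = (f - 30)*3 = (-30 + f)*3 = -90 + 3*f)
q(P, W) = 0
q(9, r(0))² = 0² = 0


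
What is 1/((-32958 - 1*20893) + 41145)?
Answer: -1/12706 ≈ -7.8703e-5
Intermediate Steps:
1/((-32958 - 1*20893) + 41145) = 1/((-32958 - 20893) + 41145) = 1/(-53851 + 41145) = 1/(-12706) = -1/12706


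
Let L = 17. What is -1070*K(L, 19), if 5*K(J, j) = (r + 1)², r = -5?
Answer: -3424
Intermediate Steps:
K(J, j) = 16/5 (K(J, j) = (-5 + 1)²/5 = (⅕)*(-4)² = (⅕)*16 = 16/5)
-1070*K(L, 19) = -1070*16/5 = -3424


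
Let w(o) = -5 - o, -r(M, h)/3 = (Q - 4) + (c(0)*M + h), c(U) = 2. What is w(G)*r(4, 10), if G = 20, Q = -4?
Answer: 750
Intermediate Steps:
r(M, h) = 24 - 6*M - 3*h (r(M, h) = -3*((-4 - 4) + (2*M + h)) = -3*(-8 + (h + 2*M)) = -3*(-8 + h + 2*M) = 24 - 6*M - 3*h)
w(G)*r(4, 10) = (-5 - 1*20)*(24 - 6*4 - 3*10) = (-5 - 20)*(24 - 24 - 30) = -25*(-30) = 750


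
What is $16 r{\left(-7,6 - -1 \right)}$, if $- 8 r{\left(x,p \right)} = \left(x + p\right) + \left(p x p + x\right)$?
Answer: $700$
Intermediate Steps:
$r{\left(x,p \right)} = - \frac{x}{4} - \frac{p}{8} - \frac{x p^{2}}{8}$ ($r{\left(x,p \right)} = - \frac{\left(x + p\right) + \left(p x p + x\right)}{8} = - \frac{\left(p + x\right) + \left(x p^{2} + x\right)}{8} = - \frac{\left(p + x\right) + \left(x + x p^{2}\right)}{8} = - \frac{p + 2 x + x p^{2}}{8} = - \frac{x}{4} - \frac{p}{8} - \frac{x p^{2}}{8}$)
$16 r{\left(-7,6 - -1 \right)} = 16 \left(\left(- \frac{1}{4}\right) \left(-7\right) - \frac{6 - -1}{8} - - \frac{7 \left(6 - -1\right)^{2}}{8}\right) = 16 \left(\frac{7}{4} - \frac{6 + 1}{8} - - \frac{7 \left(6 + 1\right)^{2}}{8}\right) = 16 \left(\frac{7}{4} - \frac{7}{8} - - \frac{7 \cdot 7^{2}}{8}\right) = 16 \left(\frac{7}{4} - \frac{7}{8} - \left(- \frac{7}{8}\right) 49\right) = 16 \left(\frac{7}{4} - \frac{7}{8} + \frac{343}{8}\right) = 16 \cdot \frac{175}{4} = 700$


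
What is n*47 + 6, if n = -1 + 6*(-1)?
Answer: -323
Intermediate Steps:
n = -7 (n = -1 - 6 = -7)
n*47 + 6 = -7*47 + 6 = -329 + 6 = -323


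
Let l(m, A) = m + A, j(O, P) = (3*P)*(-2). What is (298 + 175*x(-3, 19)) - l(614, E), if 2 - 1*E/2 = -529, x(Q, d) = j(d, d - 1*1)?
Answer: -20278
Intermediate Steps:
j(O, P) = -6*P
x(Q, d) = 6 - 6*d (x(Q, d) = -6*(d - 1*1) = -6*(d - 1) = -6*(-1 + d) = 6 - 6*d)
E = 1062 (E = 4 - 2*(-529) = 4 + 1058 = 1062)
l(m, A) = A + m
(298 + 175*x(-3, 19)) - l(614, E) = (298 + 175*(6 - 6*19)) - (1062 + 614) = (298 + 175*(6 - 114)) - 1*1676 = (298 + 175*(-108)) - 1676 = (298 - 18900) - 1676 = -18602 - 1676 = -20278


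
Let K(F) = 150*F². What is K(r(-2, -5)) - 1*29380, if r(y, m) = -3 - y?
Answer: -29230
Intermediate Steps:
K(r(-2, -5)) - 1*29380 = 150*(-3 - 1*(-2))² - 1*29380 = 150*(-3 + 2)² - 29380 = 150*(-1)² - 29380 = 150*1 - 29380 = 150 - 29380 = -29230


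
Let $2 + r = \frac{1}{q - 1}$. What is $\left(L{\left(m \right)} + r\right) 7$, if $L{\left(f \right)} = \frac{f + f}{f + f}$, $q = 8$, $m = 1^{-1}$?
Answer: $-6$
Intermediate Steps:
$m = 1$
$L{\left(f \right)} = 1$ ($L{\left(f \right)} = \frac{2 f}{2 f} = 2 f \frac{1}{2 f} = 1$)
$r = - \frac{13}{7}$ ($r = -2 + \frac{1}{8 - 1} = -2 + \frac{1}{7} = - \frac{13}{7} \approx -1.8571$)
$\left(L{\left(m \right)} + r\right) 7 = \left(1 - \frac{13}{7}\right) 7 = \left(- \frac{6}{7}\right) 7 = -6$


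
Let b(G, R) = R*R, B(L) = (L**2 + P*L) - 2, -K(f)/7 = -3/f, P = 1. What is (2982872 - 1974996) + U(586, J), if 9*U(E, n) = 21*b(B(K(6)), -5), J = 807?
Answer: 3023803/3 ≈ 1.0079e+6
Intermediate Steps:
K(f) = 21/f (K(f) = -(-21)/f = 21/f)
B(L) = -2 + L + L**2 (B(L) = (L**2 + 1*L) - 2 = (L**2 + L) - 2 = (L + L**2) - 2 = -2 + L + L**2)
b(G, R) = R**2
U(E, n) = 175/3 (U(E, n) = (21*(-5)**2)/9 = (21*25)/9 = (1/9)*525 = 175/3)
(2982872 - 1974996) + U(586, J) = (2982872 - 1974996) + 175/3 = 1007876 + 175/3 = 3023803/3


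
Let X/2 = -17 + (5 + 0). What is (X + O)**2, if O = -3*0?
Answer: 576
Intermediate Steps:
O = 0
X = -24 (X = 2*(-17 + (5 + 0)) = 2*(-17 + 5) = 2*(-12) = -24)
(X + O)**2 = (-24 + 0)**2 = (-24)**2 = 576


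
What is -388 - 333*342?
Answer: -114274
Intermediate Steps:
-388 - 333*342 = -388 - 113886 = -114274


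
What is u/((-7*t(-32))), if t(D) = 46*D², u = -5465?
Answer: 5465/329728 ≈ 0.016574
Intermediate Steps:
u/((-7*t(-32))) = -5465/((-322*(-32)²)) = -5465/((-322*1024)) = -5465/((-7*47104)) = -5465/(-329728) = -5465*(-1/329728) = 5465/329728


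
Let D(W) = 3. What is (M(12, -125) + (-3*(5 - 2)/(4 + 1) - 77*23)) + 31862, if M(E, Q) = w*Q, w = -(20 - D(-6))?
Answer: 161071/5 ≈ 32214.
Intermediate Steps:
w = -17 (w = -(20 - 1*3) = -(20 - 3) = -1*17 = -17)
M(E, Q) = -17*Q
(M(12, -125) + (-3*(5 - 2)/(4 + 1) - 77*23)) + 31862 = (-17*(-125) + (-3*(5 - 2)/(4 + 1) - 77*23)) + 31862 = (2125 + (-9/5 - 1771)) + 31862 = (2125 - 8864/5) + 31862 = 1761/5 + 31862 = 161071/5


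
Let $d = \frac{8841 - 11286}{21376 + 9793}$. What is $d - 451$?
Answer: $- \frac{14059664}{31169} \approx -451.08$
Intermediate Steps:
$d = - \frac{2445}{31169} \approx -0.078443$
$d - 451 = - \frac{2445}{31169} - 451 = - \frac{14059664}{31169}$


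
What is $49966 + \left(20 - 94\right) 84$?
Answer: $43750$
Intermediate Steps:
$49966 + \left(20 - 94\right) 84 = 49966 - 6216 = 43750$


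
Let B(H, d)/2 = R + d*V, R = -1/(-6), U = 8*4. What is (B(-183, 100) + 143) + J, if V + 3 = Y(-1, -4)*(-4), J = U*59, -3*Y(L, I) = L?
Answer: 3494/3 ≈ 1164.7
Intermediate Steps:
Y(L, I) = -L/3
U = 32
R = 1/6 (R = -1*(-1/6) = 1/6 ≈ 0.16667)
J = 1888 (J = 32*59 = 1888)
V = -13/3 (V = -3 - 1/3*(-1)*(-4) = -3 + (1/3)*(-4) = -3 - 4/3 = -13/3 ≈ -4.3333)
B(H, d) = 1/3 - 26*d/3 (B(H, d) = 2*(1/6 + d*(-13/3)) = 2*(1/6 - 13*d/3) = 1/3 - 26*d/3)
(B(-183, 100) + 143) + J = ((1/3 - 26/3*100) + 143) + 1888 = ((1/3 - 2600/3) + 143) + 1888 = (-2599/3 + 143) + 1888 = -2170/3 + 1888 = 3494/3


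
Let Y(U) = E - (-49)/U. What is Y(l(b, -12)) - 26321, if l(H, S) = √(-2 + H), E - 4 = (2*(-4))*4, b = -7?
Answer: -26349 - 49*I/3 ≈ -26349.0 - 16.333*I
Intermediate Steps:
E = -28 (E = 4 + (2*(-4))*4 = 4 - 8*4 = 4 - 32 = -28)
Y(U) = -28 + 49/U (Y(U) = -28 - (-49)/U = -28 + 49/U)
Y(l(b, -12)) - 26321 = (-28 + 49/(√(-2 - 7))) - 26321 = (-28 + 49/(√(-9))) - 26321 = (-28 + 49/((3*I))) - 26321 = (-28 + 49*(-I/3)) - 26321 = (-28 - 49*I/3) - 26321 = -26349 - 49*I/3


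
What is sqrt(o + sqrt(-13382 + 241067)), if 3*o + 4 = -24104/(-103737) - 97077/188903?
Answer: sqrt(-548054839098880653397 + 384012250240247321121*sqrt(227685))/19596230511 ≈ 21.811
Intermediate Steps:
o = -83902080881/58788691533 (o = -4/3 + (-24104/(-103737) - 97077/188903)/3 = -4/3 + (-24104*(-1/103737) - 97077*1/188903)/3 = -4/3 + (24104/103737 - 97077/188903)/3 = -4/3 + (1/3)*(-5517158837/19596230511) = -4/3 - 5517158837/58788691533 = -83902080881/58788691533 ≈ -1.4272)
sqrt(o + sqrt(-13382 + 241067)) = sqrt(-83902080881/58788691533 + sqrt(-13382 + 241067)) = sqrt(-83902080881/58788691533 + sqrt(227685))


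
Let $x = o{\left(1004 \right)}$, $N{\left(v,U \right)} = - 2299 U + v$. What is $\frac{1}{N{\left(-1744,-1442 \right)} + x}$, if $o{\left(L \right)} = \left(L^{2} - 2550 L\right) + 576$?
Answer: $\frac{1}{1761806} \approx 5.676 \cdot 10^{-7}$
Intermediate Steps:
$N{\left(v,U \right)} = v - 2299 U$
$o{\left(L \right)} = 576 + L^{2} - 2550 L$
$x = -1551608$ ($x = 576 + 1004^{2} - 2560200 = 576 + 1008016 - 2560200 = -1551608$)
$\frac{1}{N{\left(-1744,-1442 \right)} + x} = \frac{1}{\left(-1744 - -3315158\right) - 1551608} = \frac{1}{\left(-1744 + 3315158\right) - 1551608} = \frac{1}{3313414 - 1551608} = \frac{1}{1761806}$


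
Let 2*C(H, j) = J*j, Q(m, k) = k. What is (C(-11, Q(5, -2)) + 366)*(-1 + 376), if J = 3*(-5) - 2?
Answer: 143625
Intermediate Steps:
J = -17 (J = -15 - 2 = -17)
C(H, j) = -17*j/2 (C(H, j) = (-17*j)/2 = -17*j/2)
(C(-11, Q(5, -2)) + 366)*(-1 + 376) = (-17/2*(-2) + 366)*(-1 + 376) = (17 + 366)*375 = 383*375 = 143625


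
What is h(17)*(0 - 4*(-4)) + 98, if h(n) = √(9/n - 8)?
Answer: 98 + 16*I*√2159/17 ≈ 98.0 + 43.732*I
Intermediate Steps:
h(n) = √(-8 + 9/n)
h(17)*(0 - 4*(-4)) + 98 = √(-8 + 9/17)*(0 - 4*(-4)) + 98 = √(-8 + 9*(1/17))*(0 + 16) + 98 = √(-8 + 9/17)*16 + 98 = √(-127/17)*16 + 98 = (I*√2159/17)*16 + 98 = 16*I*√2159/17 + 98 = 98 + 16*I*√2159/17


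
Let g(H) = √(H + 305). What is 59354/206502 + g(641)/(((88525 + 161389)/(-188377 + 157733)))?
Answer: 29677/103251 - 15322*√946/124957 ≈ -3.4840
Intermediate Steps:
g(H) = √(305 + H)
59354/206502 + g(641)/(((88525 + 161389)/(-188377 + 157733))) = 59354/206502 + √(305 + 641)/(((88525 + 161389)/(-188377 + 157733))) = 59354*(1/206502) + √946/((249914/(-30644))) = 29677/103251 + √946/((249914*(-1/30644))) = 29677/103251 + √946/(-124957/15322) = 29677/103251 + √946*(-15322/124957) = 29677/103251 - 15322*√946/124957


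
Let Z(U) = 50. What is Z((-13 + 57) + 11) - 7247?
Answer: -7197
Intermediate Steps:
Z((-13 + 57) + 11) - 7247 = 50 - 7247 = -7197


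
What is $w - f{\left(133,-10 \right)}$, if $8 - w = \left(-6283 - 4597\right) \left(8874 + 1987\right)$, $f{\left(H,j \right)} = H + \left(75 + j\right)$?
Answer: $118167490$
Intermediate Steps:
$f{\left(H,j \right)} = 75 + H + j$
$w = 118167688$ ($w = 8 - \left(-6283 - 4597\right) \left(8874 + 1987\right) = 8 - \left(-10880\right) 10861 = 8 - -118167680 = 8 + 118167680 = 118167688$)
$w - f{\left(133,-10 \right)} = 118167688 - \left(75 + 133 - 10\right) = 118167688 - 198 = 118167490$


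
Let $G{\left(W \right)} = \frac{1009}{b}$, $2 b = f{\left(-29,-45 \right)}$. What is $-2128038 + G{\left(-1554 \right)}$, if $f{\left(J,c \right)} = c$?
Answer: $- \frac{95763728}{45} \approx -2.1281 \cdot 10^{6}$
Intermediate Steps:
$b = - \frac{45}{2}$ ($b = \frac{1}{2} \left(-45\right) = - \frac{45}{2} \approx -22.5$)
$G{\left(W \right)} = - \frac{2018}{45}$ ($G{\left(W \right)} = \frac{1009}{- \frac{45}{2}} = 1009 \left(- \frac{2}{45}\right) = - \frac{2018}{45}$)
$-2128038 + G{\left(-1554 \right)} = -2128038 - \frac{2018}{45} = - \frac{95763728}{45}$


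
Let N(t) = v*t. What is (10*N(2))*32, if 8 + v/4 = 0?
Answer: -20480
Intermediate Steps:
v = -32 (v = -32 + 4*0 = -32 + 0 = -32)
N(t) = -32*t
(10*N(2))*32 = (10*(-32*2))*32 = (10*(-64))*32 = -640*32 = -20480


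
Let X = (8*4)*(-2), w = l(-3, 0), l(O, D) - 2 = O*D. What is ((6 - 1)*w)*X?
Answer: -640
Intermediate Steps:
l(O, D) = 2 + D*O (l(O, D) = 2 + O*D = 2 + D*O)
w = 2 (w = 2 + 0*(-3) = 2 + 0 = 2)
X = -64 (X = 32*(-2) = -64)
((6 - 1)*w)*X = ((6 - 1)*2)*(-64) = (5*2)*(-64) = 10*(-64) = -640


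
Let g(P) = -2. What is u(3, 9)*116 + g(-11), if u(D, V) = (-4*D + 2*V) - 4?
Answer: 230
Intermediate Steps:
u(D, V) = -4 - 4*D + 2*V
u(3, 9)*116 + g(-11) = (-4 - 4*3 + 2*9)*116 - 2 = (-4 - 12 + 18)*116 - 2 = 2*116 - 2 = 232 - 2 = 230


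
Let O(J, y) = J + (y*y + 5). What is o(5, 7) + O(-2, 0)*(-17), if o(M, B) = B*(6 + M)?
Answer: 26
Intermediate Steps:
O(J, y) = 5 + J + y² (O(J, y) = J + (y² + 5) = J + (5 + y²) = 5 + J + y²)
o(5, 7) + O(-2, 0)*(-17) = 7*(6 + 5) + (5 - 2 + 0²)*(-17) = 7*11 + (5 - 2 + 0)*(-17) = 77 + 3*(-17) = 77 - 51 = 26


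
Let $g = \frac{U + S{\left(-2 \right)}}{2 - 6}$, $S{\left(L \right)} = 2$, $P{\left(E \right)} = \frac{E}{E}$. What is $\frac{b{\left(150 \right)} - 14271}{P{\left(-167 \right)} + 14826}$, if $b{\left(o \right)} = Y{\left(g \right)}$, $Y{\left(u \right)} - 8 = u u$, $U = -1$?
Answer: $- \frac{228207}{237232} \approx -0.96196$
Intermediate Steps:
$P{\left(E \right)} = 1$
$g = - \frac{1}{4}$ ($g = \frac{-1 + 2}{2 - 6} = 1 \frac{1}{-4} = 1 \left(- \frac{1}{4}\right) = - \frac{1}{4} \approx -0.25$)
$Y{\left(u \right)} = 8 + u^{2}$ ($Y{\left(u \right)} = 8 + u u = 8 + u^{2}$)
$b{\left(o \right)} = \frac{129}{16}$ ($b{\left(o \right)} = 8 + \left(- \frac{1}{4}\right)^{2} = 8 + \frac{1}{16} = \frac{129}{16}$)
$\frac{b{\left(150 \right)} - 14271}{P{\left(-167 \right)} + 14826} = \frac{\frac{129}{16} - 14271}{1 + 14826} = - \frac{228207}{16 \cdot 14827} = \left(- \frac{228207}{16}\right) \frac{1}{14827} = - \frac{228207}{237232}$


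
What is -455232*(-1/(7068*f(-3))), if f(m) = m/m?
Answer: 37936/589 ≈ 64.407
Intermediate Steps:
f(m) = 1
-455232*(-1/(7068*f(-3))) = -455232/(-76*1*93) = -455232/((-76*93)) = -455232/(-7068) = -455232*(-1/7068) = 37936/589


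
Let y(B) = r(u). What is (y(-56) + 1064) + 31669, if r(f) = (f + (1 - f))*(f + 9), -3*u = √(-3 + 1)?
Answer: 32742 - I*√2/3 ≈ 32742.0 - 0.4714*I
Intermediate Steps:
u = -I*√2/3 (u = -√(-3 + 1)/3 = -I*√2/3 ≈ -0.4714*I)
r(f) = 9 + f (r(f) = 1*(9 + f) = 9 + f)
y(B) = 9 - I*√2/3
(y(-56) + 1064) + 31669 = ((9 - I*√2/3) + 1064) + 31669 = (1073 - I*√2/3) + 31669 = 32742 - I*√2/3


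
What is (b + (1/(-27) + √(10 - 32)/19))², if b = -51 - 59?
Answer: 3186473563/263169 - 5942*I*√22/513 ≈ 12108.0 - 54.328*I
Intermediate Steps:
b = -110
(b + (1/(-27) + √(10 - 32)/19))² = (-110 + (1/(-27) + √(10 - 32)/19))² = (-110 + (1*(-1/27) + √(-22)*(1/19)))² = (-110 + (-1/27 + (I*√22)*(1/19)))² = (-110 + (-1/27 + I*√22/19))² = (-2971/27 + I*√22/19)²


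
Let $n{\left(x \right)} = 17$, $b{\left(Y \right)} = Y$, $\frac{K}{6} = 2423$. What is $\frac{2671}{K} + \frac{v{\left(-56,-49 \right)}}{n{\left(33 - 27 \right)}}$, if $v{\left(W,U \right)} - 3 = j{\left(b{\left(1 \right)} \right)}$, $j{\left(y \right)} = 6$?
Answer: $\frac{176249}{247146} \approx 0.71314$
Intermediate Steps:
$K = 14538$ ($K = 6 \cdot 2423 = 14538$)
$v{\left(W,U \right)} = 9$ ($v{\left(W,U \right)} = 3 + 6 = 9$)
$\frac{2671}{K} + \frac{v{\left(-56,-49 \right)}}{n{\left(33 - 27 \right)}} = \frac{2671}{14538} + \frac{9}{17} = \frac{176249}{247146}$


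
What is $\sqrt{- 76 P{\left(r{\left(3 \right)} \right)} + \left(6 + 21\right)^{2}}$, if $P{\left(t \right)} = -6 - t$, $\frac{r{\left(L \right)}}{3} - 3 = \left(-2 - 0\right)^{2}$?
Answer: $3 \sqrt{309} \approx 52.735$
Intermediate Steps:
$r{\left(L \right)} = 21$ ($r{\left(L \right)} = 9 + 3 \left(-2 - 0\right)^{2} = 9 + 3 \left(-2 + 0\right)^{2} = 9 + 3 \left(-2\right)^{2} = 9 + 3 \cdot 4 = 9 + 12 = 21$)
$\sqrt{- 76 P{\left(r{\left(3 \right)} \right)} + \left(6 + 21\right)^{2}} = \sqrt{- 76 \left(-6 - 21\right) + \left(6 + 21\right)^{2}} = \sqrt{- 76 \left(-6 - 21\right) + 27^{2}} = \sqrt{\left(-76\right) \left(-27\right) + 729} = \sqrt{2052 + 729} = \sqrt{2781} = 3 \sqrt{309}$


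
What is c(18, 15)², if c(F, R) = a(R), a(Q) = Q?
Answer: 225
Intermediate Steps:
c(F, R) = R
c(18, 15)² = 15² = 225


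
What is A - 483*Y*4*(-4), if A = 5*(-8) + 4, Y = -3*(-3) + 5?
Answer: 108156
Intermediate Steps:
Y = 14 (Y = 9 + 5 = 14)
A = -36 (A = -40 + 4 = -36)
A - 483*Y*4*(-4) = -36 - 483*14*4*(-4) = -36 - 27048*(-4) = -36 - 483*(-224) = -36 + 108192 = 108156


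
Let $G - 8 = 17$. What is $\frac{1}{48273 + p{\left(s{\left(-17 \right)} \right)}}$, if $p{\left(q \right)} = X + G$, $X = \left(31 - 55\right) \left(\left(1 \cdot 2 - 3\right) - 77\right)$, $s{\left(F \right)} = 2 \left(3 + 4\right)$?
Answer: $\frac{1}{50170} \approx 1.9932 \cdot 10^{-5}$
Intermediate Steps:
$G = 25$ ($G = 8 + 17 = 25$)
$s{\left(F \right)} = 14$ ($s{\left(F \right)} = 2 \cdot 7 = 14$)
$X = 1872$ ($X = - 24 \left(\left(2 - 3\right) - 77\right) = - 24 \left(-1 - 77\right) = \left(-24\right) \left(-78\right) = 1872$)
$p{\left(q \right)} = 1897$ ($p{\left(q \right)} = 1872 + 25 = 1897$)
$\frac{1}{48273 + p{\left(s{\left(-17 \right)} \right)}} = \frac{1}{48273 + 1897} = \frac{1}{50170}$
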